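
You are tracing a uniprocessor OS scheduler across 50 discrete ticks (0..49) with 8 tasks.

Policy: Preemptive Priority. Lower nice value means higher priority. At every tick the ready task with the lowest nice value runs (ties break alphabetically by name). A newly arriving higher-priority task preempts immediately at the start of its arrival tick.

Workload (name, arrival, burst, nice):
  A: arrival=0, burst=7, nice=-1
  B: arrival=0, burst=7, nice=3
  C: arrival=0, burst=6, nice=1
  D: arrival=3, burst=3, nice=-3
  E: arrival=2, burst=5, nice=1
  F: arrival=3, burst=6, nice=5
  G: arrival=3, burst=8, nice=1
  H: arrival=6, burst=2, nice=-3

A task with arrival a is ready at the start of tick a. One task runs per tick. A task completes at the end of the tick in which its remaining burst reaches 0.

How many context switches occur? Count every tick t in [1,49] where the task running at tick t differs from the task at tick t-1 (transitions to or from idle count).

context switches = 9

t=0: ready={A,B,C} → run A
t=1: ready={A,B,C} → run A
t=2: ready={A,B,C,E} → run A
t=3: ready={A,B,C,D,E,F,G} → run D
t=4: ready={A,B,C,D,E,F,G} → run D
t=5: ready={A,B,C,D,E,F,G} → run D
t=6: ready={A,B,C,E,F,G,H} → run H
t=7: ready={A,B,C,E,F,G,H} → run H
t=8: ready={A,B,C,E,F,G} → run A
t=9: ready={A,B,C,E,F,G} → run A
t=10: ready={A,B,C,E,F,G} → run A
t=11: ready={A,B,C,E,F,G} → run A
t=12: ready={B,C,E,F,G} → run C
t=13: ready={B,C,E,F,G} → run C
t=14: ready={B,C,E,F,G} → run C
t=15: ready={B,C,E,F,G} → run C
t=16: ready={B,C,E,F,G} → run C
t=17: ready={B,C,E,F,G} → run C
t=18: ready={B,E,F,G} → run E
t=19: ready={B,E,F,G} → run E
t=20: ready={B,E,F,G} → run E
t=21: ready={B,E,F,G} → run E
t=22: ready={B,E,F,G} → run E
t=23: ready={B,F,G} → run G
t=24: ready={B,F,G} → run G
t=25: ready={B,F,G} → run G
t=26: ready={B,F,G} → run G
t=27: ready={B,F,G} → run G
t=28: ready={B,F,G} → run G
t=29: ready={B,F,G} → run G
t=30: ready={B,F,G} → run G
t=31: ready={B,F} → run B
t=32: ready={B,F} → run B
t=33: ready={B,F} → run B
t=34: ready={B,F} → run B
t=35: ready={B,F} → run B
t=36: ready={B,F} → run B
t=37: ready={B,F} → run B
t=38: ready={F} → run F
t=39: ready={F} → run F
t=40: ready={F} → run F
t=41: ready={F} → run F
t=42: ready={F} → run F
t=43: ready={F} → run F
t=44: (idle)
t=45: (idle)
t=46: (idle)
t=47: (idle)
t=48: (idle)
t=49: (idle)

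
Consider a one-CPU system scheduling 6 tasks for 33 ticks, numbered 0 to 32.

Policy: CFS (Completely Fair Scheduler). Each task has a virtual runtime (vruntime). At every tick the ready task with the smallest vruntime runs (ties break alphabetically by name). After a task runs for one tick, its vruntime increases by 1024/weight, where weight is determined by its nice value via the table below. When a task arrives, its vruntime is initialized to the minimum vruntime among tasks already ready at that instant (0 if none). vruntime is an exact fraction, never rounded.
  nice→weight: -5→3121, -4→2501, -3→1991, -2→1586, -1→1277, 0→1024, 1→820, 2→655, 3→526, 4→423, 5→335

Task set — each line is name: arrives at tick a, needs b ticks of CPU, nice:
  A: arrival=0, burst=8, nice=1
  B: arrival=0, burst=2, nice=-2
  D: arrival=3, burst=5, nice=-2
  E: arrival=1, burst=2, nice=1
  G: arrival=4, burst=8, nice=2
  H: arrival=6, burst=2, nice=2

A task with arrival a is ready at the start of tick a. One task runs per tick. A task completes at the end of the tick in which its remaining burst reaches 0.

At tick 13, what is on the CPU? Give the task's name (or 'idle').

t=0: vr[A=0 B=0] → run A
t=1: vr[A=256/205 B=0 E=0] → run B
t=2: vr[A=256/205 B=512/793 E=0] → run E
t=3: vr[A=256/205 B=512/793 D=512/793 E=256/205] → run B
t=4: vr[A=256/205 D=512/793 E=256/205 G=512/793] → run D
t=5: vr[A=256/205 D=1024/793 E=256/205 G=512/793] → run G
t=6: vr[A=256/205 D=1024/793 E=256/205 G=1147392/519415 H=256/205] → run A
t=7: vr[A=512/205 D=1024/793 E=256/205 G=1147392/519415 H=256/205] → run E
t=8: vr[A=512/205 D=1024/793 G=1147392/519415 H=256/205] → run H
t=9: vr[A=512/205 D=1024/793 G=1147392/519415 H=15104/5371] → run D
t=10: vr[A=512/205 D=1536/793 G=1147392/519415 H=15104/5371] → run D
t=11: vr[A=512/205 D=2048/793 G=1147392/519415 H=15104/5371] → run G
t=12: vr[A=512/205 D=2048/793 G=1959424/519415 H=15104/5371] → run A
t=13: vr[A=768/205 D=2048/793 G=1959424/519415 H=15104/5371] → run D
t=14: vr[A=768/205 D=2560/793 G=1959424/519415 H=15104/5371] → run H
t=15: vr[A=768/205 D=2560/793 G=1959424/519415] → run D
t=16: vr[A=768/205 G=1959424/519415] → run A
t=17: vr[A=1024/205 G=1959424/519415] → run G
t=18: vr[A=1024/205 G=2771456/519415] → run A
t=19: vr[A=256/41 G=2771456/519415] → run G
t=20: vr[A=256/41 G=3583488/519415] → run A
t=21: vr[A=1536/205 G=3583488/519415] → run G
t=22: vr[A=1536/205 G=879104/103883] → run A
t=23: vr[A=1792/205 G=879104/103883] → run G
t=24: vr[A=1792/205 G=5207552/519415] → run A
t=25: vr[G=5207552/519415] → run G
t=26: vr[G=6019584/519415] → run G
t=27: (idle)
t=28: (idle)
t=29: (idle)
t=30: (idle)
t=31: (idle)
t=32: (idle)

running at tick 13 = D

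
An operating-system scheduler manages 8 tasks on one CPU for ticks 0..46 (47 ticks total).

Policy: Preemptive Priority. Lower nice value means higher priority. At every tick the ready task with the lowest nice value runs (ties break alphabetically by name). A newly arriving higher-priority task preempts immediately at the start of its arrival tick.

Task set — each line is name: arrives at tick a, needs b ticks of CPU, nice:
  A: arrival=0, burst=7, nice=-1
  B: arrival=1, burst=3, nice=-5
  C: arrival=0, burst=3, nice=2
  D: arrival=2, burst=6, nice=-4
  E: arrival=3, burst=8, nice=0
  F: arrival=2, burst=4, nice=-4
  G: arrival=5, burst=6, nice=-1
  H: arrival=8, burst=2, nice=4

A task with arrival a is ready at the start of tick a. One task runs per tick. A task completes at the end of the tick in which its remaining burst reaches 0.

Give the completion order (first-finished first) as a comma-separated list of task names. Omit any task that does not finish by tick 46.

t=0: ready={A,C} → run A
t=1: ready={A,B,C} → run B
t=2: ready={A,B,C,D,F} → run B
t=3: ready={A,B,C,D,E,F} → run B
t=4: ready={A,C,D,E,F} → run D
t=5: ready={A,C,D,E,F,G} → run D
t=6: ready={A,C,D,E,F,G} → run D
t=7: ready={A,C,D,E,F,G} → run D
t=8: ready={A,C,D,E,F,G,H} → run D
t=9: ready={A,C,D,E,F,G,H} → run D
t=10: ready={A,C,E,F,G,H} → run F
t=11: ready={A,C,E,F,G,H} → run F
t=12: ready={A,C,E,F,G,H} → run F
t=13: ready={A,C,E,F,G,H} → run F
t=14: ready={A,C,E,G,H} → run A
t=15: ready={A,C,E,G,H} → run A
t=16: ready={A,C,E,G,H} → run A
t=17: ready={A,C,E,G,H} → run A
t=18: ready={A,C,E,G,H} → run A
t=19: ready={A,C,E,G,H} → run A
t=20: ready={C,E,G,H} → run G
t=21: ready={C,E,G,H} → run G
t=22: ready={C,E,G,H} → run G
t=23: ready={C,E,G,H} → run G
t=24: ready={C,E,G,H} → run G
t=25: ready={C,E,G,H} → run G
t=26: ready={C,E,H} → run E
t=27: ready={C,E,H} → run E
t=28: ready={C,E,H} → run E
t=29: ready={C,E,H} → run E
t=30: ready={C,E,H} → run E
t=31: ready={C,E,H} → run E
t=32: ready={C,E,H} → run E
t=33: ready={C,E,H} → run E
t=34: ready={C,H} → run C
t=35: ready={C,H} → run C
t=36: ready={C,H} → run C
t=37: ready={H} → run H
t=38: ready={H} → run H
t=39: (idle)
t=40: (idle)
t=41: (idle)
t=42: (idle)
t=43: (idle)
t=44: (idle)
t=45: (idle)
t=46: (idle)

completion order = B, D, F, A, G, E, C, H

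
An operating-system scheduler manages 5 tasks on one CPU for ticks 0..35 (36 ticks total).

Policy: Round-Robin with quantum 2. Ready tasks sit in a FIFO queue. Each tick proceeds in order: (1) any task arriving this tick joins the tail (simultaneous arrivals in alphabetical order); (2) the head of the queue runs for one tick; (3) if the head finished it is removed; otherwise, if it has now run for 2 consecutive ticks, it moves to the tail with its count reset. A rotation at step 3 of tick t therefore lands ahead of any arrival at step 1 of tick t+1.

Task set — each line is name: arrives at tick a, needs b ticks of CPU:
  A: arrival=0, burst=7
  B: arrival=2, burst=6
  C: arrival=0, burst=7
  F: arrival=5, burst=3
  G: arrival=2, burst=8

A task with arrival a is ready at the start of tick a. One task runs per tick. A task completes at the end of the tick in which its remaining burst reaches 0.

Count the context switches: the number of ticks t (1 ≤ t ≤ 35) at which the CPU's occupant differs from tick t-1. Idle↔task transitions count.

context switches = 17

t=0: queue=[A,C] q_used=0 → run A
t=1: queue=[A,C] q_used=1 → run A
t=2: queue=[C,A,B,G] q_used=0 → run C
t=3: queue=[C,A,B,G] q_used=1 → run C
t=4: queue=[A,B,G,C] q_used=0 → run A
t=5: queue=[A,B,G,C,F] q_used=1 → run A
t=6: queue=[B,G,C,F,A] q_used=0 → run B
t=7: queue=[B,G,C,F,A] q_used=1 → run B
t=8: queue=[G,C,F,A,B] q_used=0 → run G
t=9: queue=[G,C,F,A,B] q_used=1 → run G
t=10: queue=[C,F,A,B,G] q_used=0 → run C
t=11: queue=[C,F,A,B,G] q_used=1 → run C
t=12: queue=[F,A,B,G,C] q_used=0 → run F
t=13: queue=[F,A,B,G,C] q_used=1 → run F
t=14: queue=[A,B,G,C,F] q_used=0 → run A
t=15: queue=[A,B,G,C,F] q_used=1 → run A
t=16: queue=[B,G,C,F,A] q_used=0 → run B
t=17: queue=[B,G,C,F,A] q_used=1 → run B
t=18: queue=[G,C,F,A,B] q_used=0 → run G
t=19: queue=[G,C,F,A,B] q_used=1 → run G
t=20: queue=[C,F,A,B,G] q_used=0 → run C
t=21: queue=[C,F,A,B,G] q_used=1 → run C
t=22: queue=[F,A,B,G,C] q_used=0 → run F
t=23: queue=[A,B,G,C] q_used=0 → run A
t=24: queue=[B,G,C] q_used=0 → run B
t=25: queue=[B,G,C] q_used=1 → run B
t=26: queue=[G,C] q_used=0 → run G
t=27: queue=[G,C] q_used=1 → run G
t=28: queue=[C,G] q_used=0 → run C
t=29: queue=[G] q_used=0 → run G
t=30: queue=[G] q_used=1 → run G
t=31: (idle)
t=32: (idle)
t=33: (idle)
t=34: (idle)
t=35: (idle)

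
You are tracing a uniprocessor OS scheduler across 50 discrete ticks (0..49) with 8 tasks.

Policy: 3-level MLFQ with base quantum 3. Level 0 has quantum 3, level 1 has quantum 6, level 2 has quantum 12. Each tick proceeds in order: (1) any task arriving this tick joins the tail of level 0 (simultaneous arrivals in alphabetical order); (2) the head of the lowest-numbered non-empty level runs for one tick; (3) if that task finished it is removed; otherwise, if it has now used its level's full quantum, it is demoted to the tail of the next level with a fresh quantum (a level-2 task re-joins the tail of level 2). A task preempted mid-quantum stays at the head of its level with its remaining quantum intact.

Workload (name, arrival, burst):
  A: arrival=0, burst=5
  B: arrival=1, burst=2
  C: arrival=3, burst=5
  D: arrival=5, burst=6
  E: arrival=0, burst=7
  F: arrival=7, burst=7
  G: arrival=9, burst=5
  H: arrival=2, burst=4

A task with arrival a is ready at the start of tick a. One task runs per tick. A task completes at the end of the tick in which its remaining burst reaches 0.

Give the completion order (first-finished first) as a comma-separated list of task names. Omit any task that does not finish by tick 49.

t=0: L0/L1/L2 = AE/-/- → run A
t=1: L0/L1/L2 = AEB/-/- → run A
t=2: L0/L1/L2 = AEBH/-/- → run A
t=3: L0/L1/L2 = EBHC/A/- → run E
t=4: L0/L1/L2 = EBHC/A/- → run E
t=5: L0/L1/L2 = EBHCD/A/- → run E
t=6: L0/L1/L2 = BHCD/AE/- → run B
t=7: L0/L1/L2 = BHCDF/AE/- → run B
t=8: L0/L1/L2 = HCDF/AE/- → run H
t=9: L0/L1/L2 = HCDFG/AE/- → run H
t=10: L0/L1/L2 = HCDFG/AE/- → run H
t=11: L0/L1/L2 = CDFG/AEH/- → run C
t=12: L0/L1/L2 = CDFG/AEH/- → run C
t=13: L0/L1/L2 = CDFG/AEH/- → run C
t=14: L0/L1/L2 = DFG/AEHC/- → run D
t=15: L0/L1/L2 = DFG/AEHC/- → run D
t=16: L0/L1/L2 = DFG/AEHC/- → run D
t=17: L0/L1/L2 = FG/AEHCD/- → run F
t=18: L0/L1/L2 = FG/AEHCD/- → run F
t=19: L0/L1/L2 = FG/AEHCD/- → run F
t=20: L0/L1/L2 = G/AEHCDF/- → run G
t=21: L0/L1/L2 = G/AEHCDF/- → run G
t=22: L0/L1/L2 = G/AEHCDF/- → run G
t=23: L0/L1/L2 = -/AEHCDFG/- → run A
t=24: L0/L1/L2 = -/AEHCDFG/- → run A
t=25: L0/L1/L2 = -/EHCDFG/- → run E
t=26: L0/L1/L2 = -/EHCDFG/- → run E
t=27: L0/L1/L2 = -/EHCDFG/- → run E
t=28: L0/L1/L2 = -/EHCDFG/- → run E
t=29: L0/L1/L2 = -/HCDFG/- → run H
t=30: L0/L1/L2 = -/CDFG/- → run C
t=31: L0/L1/L2 = -/CDFG/- → run C
t=32: L0/L1/L2 = -/DFG/- → run D
t=33: L0/L1/L2 = -/DFG/- → run D
t=34: L0/L1/L2 = -/DFG/- → run D
t=35: L0/L1/L2 = -/FG/- → run F
t=36: L0/L1/L2 = -/FG/- → run F
t=37: L0/L1/L2 = -/FG/- → run F
t=38: L0/L1/L2 = -/FG/- → run F
t=39: L0/L1/L2 = -/G/- → run G
t=40: L0/L1/L2 = -/G/- → run G
t=41: (idle)
t=42: (idle)
t=43: (idle)
t=44: (idle)
t=45: (idle)
t=46: (idle)
t=47: (idle)
t=48: (idle)
t=49: (idle)

completion order = B, A, E, H, C, D, F, G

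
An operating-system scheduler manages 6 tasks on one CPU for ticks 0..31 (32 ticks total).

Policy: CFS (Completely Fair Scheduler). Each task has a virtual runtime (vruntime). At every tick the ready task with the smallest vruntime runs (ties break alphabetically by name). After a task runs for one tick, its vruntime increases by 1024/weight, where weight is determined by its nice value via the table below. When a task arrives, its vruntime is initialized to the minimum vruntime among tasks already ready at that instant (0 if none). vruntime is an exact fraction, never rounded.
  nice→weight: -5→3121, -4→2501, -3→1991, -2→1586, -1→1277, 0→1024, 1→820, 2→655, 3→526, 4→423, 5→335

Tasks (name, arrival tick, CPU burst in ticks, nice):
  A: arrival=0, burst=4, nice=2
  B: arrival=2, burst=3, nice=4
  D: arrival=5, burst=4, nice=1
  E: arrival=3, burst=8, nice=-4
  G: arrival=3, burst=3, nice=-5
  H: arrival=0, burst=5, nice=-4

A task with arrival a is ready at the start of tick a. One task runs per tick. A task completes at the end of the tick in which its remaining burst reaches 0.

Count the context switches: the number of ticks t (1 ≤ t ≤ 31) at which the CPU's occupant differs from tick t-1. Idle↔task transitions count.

t=0: vr[A=0 H=0] → run A
t=1: vr[A=1024/655 H=0] → run H
t=2: vr[A=1024/655 B=1024/2501 H=1024/2501] → run B
t=3: vr[A=1024/655 B=2994176/1057923 E=1024/2501 G=1024/2501 H=1024/2501] → run E
t=4: vr[A=1024/655 B=2994176/1057923 E=2048/2501 G=1024/2501 H=1024/2501] → run G
t=5: vr[A=1024/655 B=2994176/1057923 D=1024/2501 E=2048/2501 G=5756928/7805621 H=1024/2501] → run D
t=6: vr[A=1024/655 B=2994176/1057923 D=20736/12505 E=2048/2501 G=5756928/7805621 H=1024/2501] → run H
t=7: vr[A=1024/655 B=2994176/1057923 D=20736/12505 E=2048/2501 G=5756928/7805621 H=2048/2501] → run G
t=8: vr[A=1024/655 B=2994176/1057923 D=20736/12505 E=2048/2501 G=8317952/7805621 H=2048/2501] → run E
t=9: vr[A=1024/655 B=2994176/1057923 D=20736/12505 E=3072/2501 G=8317952/7805621 H=2048/2501] → run H
t=10: vr[A=1024/655 B=2994176/1057923 D=20736/12505 E=3072/2501 G=8317952/7805621 H=3072/2501] → run G
t=11: vr[A=1024/655 B=2994176/1057923 D=20736/12505 E=3072/2501 H=3072/2501] → run E
t=12: vr[A=1024/655 B=2994176/1057923 D=20736/12505 E=4096/2501 H=3072/2501] → run H
t=13: vr[A=1024/655 B=2994176/1057923 D=20736/12505 E=4096/2501 H=4096/2501] → run A
t=14: vr[A=2048/655 B=2994176/1057923 D=20736/12505 E=4096/2501 H=4096/2501] → run E
t=15: vr[A=2048/655 B=2994176/1057923 D=20736/12505 E=5120/2501 H=4096/2501] → run H
t=16: vr[A=2048/655 B=2994176/1057923 D=20736/12505 E=5120/2501] → run D
t=17: vr[A=2048/655 B=2994176/1057923 D=36352/12505 E=5120/2501] → run E
t=18: vr[A=2048/655 B=2994176/1057923 D=36352/12505 E=6144/2501] → run E
t=19: vr[A=2048/655 B=2994176/1057923 D=36352/12505 E=7168/2501] → run B
t=20: vr[A=2048/655 B=5555200/1057923 D=36352/12505 E=7168/2501] → run E
t=21: vr[A=2048/655 B=5555200/1057923 D=36352/12505 E=8192/2501] → run D
t=22: vr[A=2048/655 B=5555200/1057923 D=51968/12505 E=8192/2501] → run A
t=23: vr[A=3072/655 B=5555200/1057923 D=51968/12505 E=8192/2501] → run E
t=24: vr[A=3072/655 B=5555200/1057923 D=51968/12505] → run D
t=25: vr[A=3072/655 B=5555200/1057923] → run A
t=26: vr[B=5555200/1057923] → run B
t=27: (idle)
t=28: (idle)
t=29: (idle)
t=30: (idle)
t=31: (idle)

context switches = 26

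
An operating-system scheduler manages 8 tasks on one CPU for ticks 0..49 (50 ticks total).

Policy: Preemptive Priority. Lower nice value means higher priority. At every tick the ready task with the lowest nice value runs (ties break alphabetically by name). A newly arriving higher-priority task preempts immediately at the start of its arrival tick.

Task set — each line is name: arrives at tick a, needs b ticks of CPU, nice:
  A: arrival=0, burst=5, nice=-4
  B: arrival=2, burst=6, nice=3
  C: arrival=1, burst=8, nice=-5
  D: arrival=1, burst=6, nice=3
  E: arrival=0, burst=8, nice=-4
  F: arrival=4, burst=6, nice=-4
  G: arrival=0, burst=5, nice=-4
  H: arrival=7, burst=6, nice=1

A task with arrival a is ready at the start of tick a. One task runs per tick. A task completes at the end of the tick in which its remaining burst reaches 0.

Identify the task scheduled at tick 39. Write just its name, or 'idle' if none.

running at tick 39 = B

t=0: ready={A,E,G} → run A
t=1: ready={A,C,D,E,G} → run C
t=2: ready={A,B,C,D,E,G} → run C
t=3: ready={A,B,C,D,E,G} → run C
t=4: ready={A,B,C,D,E,F,G} → run C
t=5: ready={A,B,C,D,E,F,G} → run C
t=6: ready={A,B,C,D,E,F,G} → run C
t=7: ready={A,B,C,D,E,F,G,H} → run C
t=8: ready={A,B,C,D,E,F,G,H} → run C
t=9: ready={A,B,D,E,F,G,H} → run A
t=10: ready={A,B,D,E,F,G,H} → run A
t=11: ready={A,B,D,E,F,G,H} → run A
t=12: ready={A,B,D,E,F,G,H} → run A
t=13: ready={B,D,E,F,G,H} → run E
t=14: ready={B,D,E,F,G,H} → run E
t=15: ready={B,D,E,F,G,H} → run E
t=16: ready={B,D,E,F,G,H} → run E
t=17: ready={B,D,E,F,G,H} → run E
t=18: ready={B,D,E,F,G,H} → run E
t=19: ready={B,D,E,F,G,H} → run E
t=20: ready={B,D,E,F,G,H} → run E
t=21: ready={B,D,F,G,H} → run F
t=22: ready={B,D,F,G,H} → run F
t=23: ready={B,D,F,G,H} → run F
t=24: ready={B,D,F,G,H} → run F
t=25: ready={B,D,F,G,H} → run F
t=26: ready={B,D,F,G,H} → run F
t=27: ready={B,D,G,H} → run G
t=28: ready={B,D,G,H} → run G
t=29: ready={B,D,G,H} → run G
t=30: ready={B,D,G,H} → run G
t=31: ready={B,D,G,H} → run G
t=32: ready={B,D,H} → run H
t=33: ready={B,D,H} → run H
t=34: ready={B,D,H} → run H
t=35: ready={B,D,H} → run H
t=36: ready={B,D,H} → run H
t=37: ready={B,D,H} → run H
t=38: ready={B,D} → run B
t=39: ready={B,D} → run B
t=40: ready={B,D} → run B
t=41: ready={B,D} → run B
t=42: ready={B,D} → run B
t=43: ready={B,D} → run B
t=44: ready={D} → run D
t=45: ready={D} → run D
t=46: ready={D} → run D
t=47: ready={D} → run D
t=48: ready={D} → run D
t=49: ready={D} → run D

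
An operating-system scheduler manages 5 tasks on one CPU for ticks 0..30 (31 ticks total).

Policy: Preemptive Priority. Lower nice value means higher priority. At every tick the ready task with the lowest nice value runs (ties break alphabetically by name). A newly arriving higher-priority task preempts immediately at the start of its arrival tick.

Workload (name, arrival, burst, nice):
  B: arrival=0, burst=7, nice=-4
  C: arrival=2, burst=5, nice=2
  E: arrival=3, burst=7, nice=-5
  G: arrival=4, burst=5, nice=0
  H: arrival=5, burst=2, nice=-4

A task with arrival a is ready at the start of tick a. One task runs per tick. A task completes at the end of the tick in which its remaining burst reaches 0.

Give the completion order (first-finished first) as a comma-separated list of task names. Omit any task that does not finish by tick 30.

t=0: ready={B} → run B
t=1: ready={B} → run B
t=2: ready={B,C} → run B
t=3: ready={B,C,E} → run E
t=4: ready={B,C,E,G} → run E
t=5: ready={B,C,E,G,H} → run E
t=6: ready={B,C,E,G,H} → run E
t=7: ready={B,C,E,G,H} → run E
t=8: ready={B,C,E,G,H} → run E
t=9: ready={B,C,E,G,H} → run E
t=10: ready={B,C,G,H} → run B
t=11: ready={B,C,G,H} → run B
t=12: ready={B,C,G,H} → run B
t=13: ready={B,C,G,H} → run B
t=14: ready={C,G,H} → run H
t=15: ready={C,G,H} → run H
t=16: ready={C,G} → run G
t=17: ready={C,G} → run G
t=18: ready={C,G} → run G
t=19: ready={C,G} → run G
t=20: ready={C,G} → run G
t=21: ready={C} → run C
t=22: ready={C} → run C
t=23: ready={C} → run C
t=24: ready={C} → run C
t=25: ready={C} → run C
t=26: (idle)
t=27: (idle)
t=28: (idle)
t=29: (idle)
t=30: (idle)

completion order = E, B, H, G, C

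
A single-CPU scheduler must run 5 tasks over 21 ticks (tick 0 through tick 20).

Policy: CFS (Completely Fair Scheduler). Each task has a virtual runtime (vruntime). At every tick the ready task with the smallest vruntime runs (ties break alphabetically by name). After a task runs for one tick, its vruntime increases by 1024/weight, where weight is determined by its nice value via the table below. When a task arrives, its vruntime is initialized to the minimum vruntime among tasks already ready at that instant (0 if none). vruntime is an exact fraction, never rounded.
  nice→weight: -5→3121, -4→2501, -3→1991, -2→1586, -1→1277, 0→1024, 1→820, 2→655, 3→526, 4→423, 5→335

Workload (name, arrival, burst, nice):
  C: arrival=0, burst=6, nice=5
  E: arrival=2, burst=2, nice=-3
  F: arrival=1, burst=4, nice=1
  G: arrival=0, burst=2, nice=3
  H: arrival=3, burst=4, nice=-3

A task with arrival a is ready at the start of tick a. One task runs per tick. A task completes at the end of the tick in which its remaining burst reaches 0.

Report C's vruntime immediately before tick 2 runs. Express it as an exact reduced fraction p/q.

vruntime(C, start of tick 2) = 1024/335

t=0: vr[C=0 G=0] → run C
t=1: vr[C=1024/335 F=0 G=0] → run F
t=2: vr[C=1024/335 E=0 F=256/205 G=0] → run E
t=3: vr[C=1024/335 E=1024/1991 F=256/205 G=0 H=0] → run G
t=4: vr[C=1024/335 E=1024/1991 F=256/205 G=512/263 H=0] → run H
t=5: vr[C=1024/335 E=1024/1991 F=256/205 G=512/263 H=1024/1991] → run E
t=6: vr[C=1024/335 F=256/205 G=512/263 H=1024/1991] → run H
t=7: vr[C=1024/335 F=256/205 G=512/263 H=2048/1991] → run H
t=8: vr[C=1024/335 F=256/205 G=512/263 H=3072/1991] → run F
t=9: vr[C=1024/335 F=512/205 G=512/263 H=3072/1991] → run H
t=10: vr[C=1024/335 F=512/205 G=512/263] → run G
t=11: vr[C=1024/335 F=512/205] → run F
t=12: vr[C=1024/335 F=768/205] → run C
t=13: vr[C=2048/335 F=768/205] → run F
t=14: vr[C=2048/335] → run C
t=15: vr[C=3072/335] → run C
t=16: vr[C=4096/335] → run C
t=17: vr[C=1024/67] → run C
t=18: (idle)
t=19: (idle)
t=20: (idle)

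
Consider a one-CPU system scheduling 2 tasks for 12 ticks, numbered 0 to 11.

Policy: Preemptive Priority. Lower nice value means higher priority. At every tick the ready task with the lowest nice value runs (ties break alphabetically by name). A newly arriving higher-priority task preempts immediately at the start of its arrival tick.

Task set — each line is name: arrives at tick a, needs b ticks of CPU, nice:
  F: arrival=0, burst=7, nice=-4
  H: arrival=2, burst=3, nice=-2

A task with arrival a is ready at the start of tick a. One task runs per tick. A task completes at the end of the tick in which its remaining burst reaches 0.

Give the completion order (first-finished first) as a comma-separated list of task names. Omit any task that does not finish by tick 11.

t=0: ready={F} → run F
t=1: ready={F} → run F
t=2: ready={F,H} → run F
t=3: ready={F,H} → run F
t=4: ready={F,H} → run F
t=5: ready={F,H} → run F
t=6: ready={F,H} → run F
t=7: ready={H} → run H
t=8: ready={H} → run H
t=9: ready={H} → run H
t=10: (idle)
t=11: (idle)

completion order = F, H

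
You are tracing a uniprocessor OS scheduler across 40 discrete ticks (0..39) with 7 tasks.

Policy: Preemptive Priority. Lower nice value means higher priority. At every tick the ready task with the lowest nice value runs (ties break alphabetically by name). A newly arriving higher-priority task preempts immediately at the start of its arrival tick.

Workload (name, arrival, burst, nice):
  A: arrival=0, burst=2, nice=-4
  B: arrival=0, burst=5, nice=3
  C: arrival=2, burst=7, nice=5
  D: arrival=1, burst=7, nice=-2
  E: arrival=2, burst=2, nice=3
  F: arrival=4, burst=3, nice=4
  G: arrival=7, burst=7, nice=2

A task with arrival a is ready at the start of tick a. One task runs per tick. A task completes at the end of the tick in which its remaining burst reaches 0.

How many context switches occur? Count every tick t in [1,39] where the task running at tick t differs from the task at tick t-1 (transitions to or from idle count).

t=0: ready={A,B} → run A
t=1: ready={A,B,D} → run A
t=2: ready={B,C,D,E} → run D
t=3: ready={B,C,D,E} → run D
t=4: ready={B,C,D,E,F} → run D
t=5: ready={B,C,D,E,F} → run D
t=6: ready={B,C,D,E,F} → run D
t=7: ready={B,C,D,E,F,G} → run D
t=8: ready={B,C,D,E,F,G} → run D
t=9: ready={B,C,E,F,G} → run G
t=10: ready={B,C,E,F,G} → run G
t=11: ready={B,C,E,F,G} → run G
t=12: ready={B,C,E,F,G} → run G
t=13: ready={B,C,E,F,G} → run G
t=14: ready={B,C,E,F,G} → run G
t=15: ready={B,C,E,F,G} → run G
t=16: ready={B,C,E,F} → run B
t=17: ready={B,C,E,F} → run B
t=18: ready={B,C,E,F} → run B
t=19: ready={B,C,E,F} → run B
t=20: ready={B,C,E,F} → run B
t=21: ready={C,E,F} → run E
t=22: ready={C,E,F} → run E
t=23: ready={C,F} → run F
t=24: ready={C,F} → run F
t=25: ready={C,F} → run F
t=26: ready={C} → run C
t=27: ready={C} → run C
t=28: ready={C} → run C
t=29: ready={C} → run C
t=30: ready={C} → run C
t=31: ready={C} → run C
t=32: ready={C} → run C
t=33: (idle)
t=34: (idle)
t=35: (idle)
t=36: (idle)
t=37: (idle)
t=38: (idle)
t=39: (idle)

context switches = 7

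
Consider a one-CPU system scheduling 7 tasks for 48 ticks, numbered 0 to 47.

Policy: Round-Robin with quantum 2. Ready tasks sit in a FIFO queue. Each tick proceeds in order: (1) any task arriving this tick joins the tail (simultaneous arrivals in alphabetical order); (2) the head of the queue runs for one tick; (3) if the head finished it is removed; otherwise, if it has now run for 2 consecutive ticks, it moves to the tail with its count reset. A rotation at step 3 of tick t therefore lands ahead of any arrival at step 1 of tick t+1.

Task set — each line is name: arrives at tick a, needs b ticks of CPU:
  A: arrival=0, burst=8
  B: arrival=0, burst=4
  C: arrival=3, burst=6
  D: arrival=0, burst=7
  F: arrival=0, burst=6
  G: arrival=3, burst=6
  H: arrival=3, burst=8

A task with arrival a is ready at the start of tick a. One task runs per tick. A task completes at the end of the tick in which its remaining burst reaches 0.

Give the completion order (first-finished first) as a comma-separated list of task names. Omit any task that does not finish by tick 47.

completion order = B, F, A, C, G, D, H

t=0: queue=[A,B,D,F] q_used=0 → run A
t=1: queue=[A,B,D,F] q_used=1 → run A
t=2: queue=[B,D,F,A] q_used=0 → run B
t=3: queue=[B,D,F,A,C,G,H] q_used=1 → run B
t=4: queue=[D,F,A,C,G,H,B] q_used=0 → run D
t=5: queue=[D,F,A,C,G,H,B] q_used=1 → run D
t=6: queue=[F,A,C,G,H,B,D] q_used=0 → run F
t=7: queue=[F,A,C,G,H,B,D] q_used=1 → run F
t=8: queue=[A,C,G,H,B,D,F] q_used=0 → run A
t=9: queue=[A,C,G,H,B,D,F] q_used=1 → run A
t=10: queue=[C,G,H,B,D,F,A] q_used=0 → run C
t=11: queue=[C,G,H,B,D,F,A] q_used=1 → run C
t=12: queue=[G,H,B,D,F,A,C] q_used=0 → run G
t=13: queue=[G,H,B,D,F,A,C] q_used=1 → run G
t=14: queue=[H,B,D,F,A,C,G] q_used=0 → run H
t=15: queue=[H,B,D,F,A,C,G] q_used=1 → run H
t=16: queue=[B,D,F,A,C,G,H] q_used=0 → run B
t=17: queue=[B,D,F,A,C,G,H] q_used=1 → run B
t=18: queue=[D,F,A,C,G,H] q_used=0 → run D
t=19: queue=[D,F,A,C,G,H] q_used=1 → run D
t=20: queue=[F,A,C,G,H,D] q_used=0 → run F
t=21: queue=[F,A,C,G,H,D] q_used=1 → run F
t=22: queue=[A,C,G,H,D,F] q_used=0 → run A
t=23: queue=[A,C,G,H,D,F] q_used=1 → run A
t=24: queue=[C,G,H,D,F,A] q_used=0 → run C
t=25: queue=[C,G,H,D,F,A] q_used=1 → run C
t=26: queue=[G,H,D,F,A,C] q_used=0 → run G
t=27: queue=[G,H,D,F,A,C] q_used=1 → run G
t=28: queue=[H,D,F,A,C,G] q_used=0 → run H
t=29: queue=[H,D,F,A,C,G] q_used=1 → run H
t=30: queue=[D,F,A,C,G,H] q_used=0 → run D
t=31: queue=[D,F,A,C,G,H] q_used=1 → run D
t=32: queue=[F,A,C,G,H,D] q_used=0 → run F
t=33: queue=[F,A,C,G,H,D] q_used=1 → run F
t=34: queue=[A,C,G,H,D] q_used=0 → run A
t=35: queue=[A,C,G,H,D] q_used=1 → run A
t=36: queue=[C,G,H,D] q_used=0 → run C
t=37: queue=[C,G,H,D] q_used=1 → run C
t=38: queue=[G,H,D] q_used=0 → run G
t=39: queue=[G,H,D] q_used=1 → run G
t=40: queue=[H,D] q_used=0 → run H
t=41: queue=[H,D] q_used=1 → run H
t=42: queue=[D,H] q_used=0 → run D
t=43: queue=[H] q_used=0 → run H
t=44: queue=[H] q_used=1 → run H
t=45: (idle)
t=46: (idle)
t=47: (idle)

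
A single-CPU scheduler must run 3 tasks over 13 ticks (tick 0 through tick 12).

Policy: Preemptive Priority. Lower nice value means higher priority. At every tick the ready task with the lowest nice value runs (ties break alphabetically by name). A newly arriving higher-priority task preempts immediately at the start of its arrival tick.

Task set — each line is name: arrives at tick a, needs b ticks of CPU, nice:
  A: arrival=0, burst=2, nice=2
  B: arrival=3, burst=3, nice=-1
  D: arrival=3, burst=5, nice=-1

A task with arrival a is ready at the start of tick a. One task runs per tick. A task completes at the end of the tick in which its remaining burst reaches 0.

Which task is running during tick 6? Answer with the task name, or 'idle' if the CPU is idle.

running at tick 6 = D

t=0: ready={A} → run A
t=1: ready={A} → run A
t=2: (idle)
t=3: ready={B,D} → run B
t=4: ready={B,D} → run B
t=5: ready={B,D} → run B
t=6: ready={D} → run D
t=7: ready={D} → run D
t=8: ready={D} → run D
t=9: ready={D} → run D
t=10: ready={D} → run D
t=11: (idle)
t=12: (idle)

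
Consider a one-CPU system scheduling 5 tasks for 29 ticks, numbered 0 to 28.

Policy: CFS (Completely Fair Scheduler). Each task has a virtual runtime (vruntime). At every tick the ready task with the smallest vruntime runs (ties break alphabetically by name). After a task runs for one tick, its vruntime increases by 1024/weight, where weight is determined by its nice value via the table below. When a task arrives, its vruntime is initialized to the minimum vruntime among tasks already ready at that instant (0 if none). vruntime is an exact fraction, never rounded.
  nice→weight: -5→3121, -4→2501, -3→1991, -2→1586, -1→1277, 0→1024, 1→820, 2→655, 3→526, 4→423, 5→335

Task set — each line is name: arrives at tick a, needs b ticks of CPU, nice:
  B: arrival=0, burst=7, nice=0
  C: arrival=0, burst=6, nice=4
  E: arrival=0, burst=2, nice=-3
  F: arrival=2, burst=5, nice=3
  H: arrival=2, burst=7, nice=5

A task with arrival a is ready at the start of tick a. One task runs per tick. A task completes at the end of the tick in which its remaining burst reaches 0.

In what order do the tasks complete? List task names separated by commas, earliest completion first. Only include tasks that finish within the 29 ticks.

t=0: vr[B=0 C=0 E=0] → run B
t=1: vr[B=1 C=0 E=0] → run C
t=2: vr[B=1 C=1024/423 E=0 F=0 H=0] → run E
t=3: vr[B=1 C=1024/423 E=1024/1991 F=0 H=0] → run F
t=4: vr[B=1 C=1024/423 E=1024/1991 F=512/263 H=0] → run H
t=5: vr[B=1 C=1024/423 E=1024/1991 F=512/263 H=1024/335] → run E
t=6: vr[B=1 C=1024/423 F=512/263 H=1024/335] → run B
t=7: vr[B=2 C=1024/423 F=512/263 H=1024/335] → run F
t=8: vr[B=2 C=1024/423 F=1024/263 H=1024/335] → run B
t=9: vr[B=3 C=1024/423 F=1024/263 H=1024/335] → run C
t=10: vr[B=3 C=2048/423 F=1024/263 H=1024/335] → run B
t=11: vr[B=4 C=2048/423 F=1024/263 H=1024/335] → run H
t=12: vr[B=4 C=2048/423 F=1024/263 H=2048/335] → run F
t=13: vr[B=4 C=2048/423 F=1536/263 H=2048/335] → run B
t=14: vr[B=5 C=2048/423 F=1536/263 H=2048/335] → run C
t=15: vr[B=5 C=1024/141 F=1536/263 H=2048/335] → run B
t=16: vr[B=6 C=1024/141 F=1536/263 H=2048/335] → run F
t=17: vr[B=6 C=1024/141 F=2048/263 H=2048/335] → run B
t=18: vr[C=1024/141 F=2048/263 H=2048/335] → run H
t=19: vr[C=1024/141 F=2048/263 H=3072/335] → run C
t=20: vr[C=4096/423 F=2048/263 H=3072/335] → run F
t=21: vr[C=4096/423 H=3072/335] → run H
t=22: vr[C=4096/423 H=4096/335] → run C
t=23: vr[C=5120/423 H=4096/335] → run C
t=24: vr[H=4096/335] → run H
t=25: vr[H=1024/67] → run H
t=26: vr[H=6144/335] → run H
t=27: (idle)
t=28: (idle)

completion order = E, B, F, C, H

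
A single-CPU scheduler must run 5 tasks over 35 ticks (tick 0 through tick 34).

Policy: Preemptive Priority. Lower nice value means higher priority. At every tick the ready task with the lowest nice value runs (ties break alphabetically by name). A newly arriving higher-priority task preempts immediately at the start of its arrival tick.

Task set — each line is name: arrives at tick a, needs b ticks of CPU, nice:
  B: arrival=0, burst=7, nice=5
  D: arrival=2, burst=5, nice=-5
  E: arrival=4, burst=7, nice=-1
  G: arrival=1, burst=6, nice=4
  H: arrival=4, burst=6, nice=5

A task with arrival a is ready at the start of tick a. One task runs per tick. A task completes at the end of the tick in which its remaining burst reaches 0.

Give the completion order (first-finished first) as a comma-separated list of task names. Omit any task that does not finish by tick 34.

t=0: ready={B} → run B
t=1: ready={B,G} → run G
t=2: ready={B,D,G} → run D
t=3: ready={B,D,G} → run D
t=4: ready={B,D,E,G,H} → run D
t=5: ready={B,D,E,G,H} → run D
t=6: ready={B,D,E,G,H} → run D
t=7: ready={B,E,G,H} → run E
t=8: ready={B,E,G,H} → run E
t=9: ready={B,E,G,H} → run E
t=10: ready={B,E,G,H} → run E
t=11: ready={B,E,G,H} → run E
t=12: ready={B,E,G,H} → run E
t=13: ready={B,E,G,H} → run E
t=14: ready={B,G,H} → run G
t=15: ready={B,G,H} → run G
t=16: ready={B,G,H} → run G
t=17: ready={B,G,H} → run G
t=18: ready={B,G,H} → run G
t=19: ready={B,H} → run B
t=20: ready={B,H} → run B
t=21: ready={B,H} → run B
t=22: ready={B,H} → run B
t=23: ready={B,H} → run B
t=24: ready={B,H} → run B
t=25: ready={H} → run H
t=26: ready={H} → run H
t=27: ready={H} → run H
t=28: ready={H} → run H
t=29: ready={H} → run H
t=30: ready={H} → run H
t=31: (idle)
t=32: (idle)
t=33: (idle)
t=34: (idle)

completion order = D, E, G, B, H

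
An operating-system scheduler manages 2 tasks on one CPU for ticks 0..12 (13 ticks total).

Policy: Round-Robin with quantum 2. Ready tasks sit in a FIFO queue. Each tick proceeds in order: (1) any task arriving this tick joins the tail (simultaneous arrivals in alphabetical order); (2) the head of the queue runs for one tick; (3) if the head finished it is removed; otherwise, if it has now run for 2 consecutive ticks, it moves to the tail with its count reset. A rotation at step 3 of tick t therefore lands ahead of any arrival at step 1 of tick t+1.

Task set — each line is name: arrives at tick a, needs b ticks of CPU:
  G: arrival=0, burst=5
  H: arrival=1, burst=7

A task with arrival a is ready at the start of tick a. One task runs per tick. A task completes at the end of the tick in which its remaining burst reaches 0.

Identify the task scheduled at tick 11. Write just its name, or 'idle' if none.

t=0: queue=[G] q_used=0 → run G
t=1: queue=[G,H] q_used=1 → run G
t=2: queue=[H,G] q_used=0 → run H
t=3: queue=[H,G] q_used=1 → run H
t=4: queue=[G,H] q_used=0 → run G
t=5: queue=[G,H] q_used=1 → run G
t=6: queue=[H,G] q_used=0 → run H
t=7: queue=[H,G] q_used=1 → run H
t=8: queue=[G,H] q_used=0 → run G
t=9: queue=[H] q_used=0 → run H
t=10: queue=[H] q_used=1 → run H
t=11: queue=[H] q_used=0 → run H
t=12: (idle)

running at tick 11 = H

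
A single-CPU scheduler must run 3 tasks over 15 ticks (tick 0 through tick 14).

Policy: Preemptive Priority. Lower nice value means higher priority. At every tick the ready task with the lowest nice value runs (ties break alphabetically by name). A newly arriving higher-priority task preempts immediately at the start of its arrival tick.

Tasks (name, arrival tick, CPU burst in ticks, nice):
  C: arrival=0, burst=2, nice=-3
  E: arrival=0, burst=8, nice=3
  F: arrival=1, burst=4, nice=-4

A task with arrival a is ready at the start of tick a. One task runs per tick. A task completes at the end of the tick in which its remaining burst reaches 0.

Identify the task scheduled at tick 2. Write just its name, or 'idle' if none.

t=0: ready={C,E} → run C
t=1: ready={C,E,F} → run F
t=2: ready={C,E,F} → run F
t=3: ready={C,E,F} → run F
t=4: ready={C,E,F} → run F
t=5: ready={C,E} → run C
t=6: ready={E} → run E
t=7: ready={E} → run E
t=8: ready={E} → run E
t=9: ready={E} → run E
t=10: ready={E} → run E
t=11: ready={E} → run E
t=12: ready={E} → run E
t=13: ready={E} → run E
t=14: (idle)

running at tick 2 = F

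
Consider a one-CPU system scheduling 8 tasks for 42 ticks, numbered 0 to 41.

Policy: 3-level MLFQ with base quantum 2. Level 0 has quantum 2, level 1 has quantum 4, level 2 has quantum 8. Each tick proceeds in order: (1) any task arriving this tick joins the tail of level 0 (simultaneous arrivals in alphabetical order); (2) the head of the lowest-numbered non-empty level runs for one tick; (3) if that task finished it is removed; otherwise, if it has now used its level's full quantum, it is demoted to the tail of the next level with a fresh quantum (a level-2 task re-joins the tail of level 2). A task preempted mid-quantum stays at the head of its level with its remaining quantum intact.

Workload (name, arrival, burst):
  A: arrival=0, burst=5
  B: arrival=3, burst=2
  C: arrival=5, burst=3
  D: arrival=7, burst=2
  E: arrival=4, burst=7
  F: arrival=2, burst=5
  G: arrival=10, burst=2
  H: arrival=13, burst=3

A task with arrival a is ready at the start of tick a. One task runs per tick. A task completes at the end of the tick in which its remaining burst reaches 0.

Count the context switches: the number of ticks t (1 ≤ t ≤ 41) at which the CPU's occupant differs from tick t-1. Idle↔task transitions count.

t=0: L0/L1/L2 = A/-/- → run A
t=1: L0/L1/L2 = A/-/- → run A
t=2: L0/L1/L2 = F/A/- → run F
t=3: L0/L1/L2 = FB/A/- → run F
t=4: L0/L1/L2 = BE/AF/- → run B
t=5: L0/L1/L2 = BEC/AF/- → run B
t=6: L0/L1/L2 = EC/AF/- → run E
t=7: L0/L1/L2 = ECD/AF/- → run E
t=8: L0/L1/L2 = CD/AFE/- → run C
t=9: L0/L1/L2 = CD/AFE/- → run C
t=10: L0/L1/L2 = DG/AFEC/- → run D
t=11: L0/L1/L2 = DG/AFEC/- → run D
t=12: L0/L1/L2 = G/AFEC/- → run G
t=13: L0/L1/L2 = GH/AFEC/- → run G
t=14: L0/L1/L2 = H/AFEC/- → run H
t=15: L0/L1/L2 = H/AFEC/- → run H
t=16: L0/L1/L2 = -/AFECH/- → run A
t=17: L0/L1/L2 = -/AFECH/- → run A
t=18: L0/L1/L2 = -/AFECH/- → run A
t=19: L0/L1/L2 = -/FECH/- → run F
t=20: L0/L1/L2 = -/FECH/- → run F
t=21: L0/L1/L2 = -/FECH/- → run F
t=22: L0/L1/L2 = -/ECH/- → run E
t=23: L0/L1/L2 = -/ECH/- → run E
t=24: L0/L1/L2 = -/ECH/- → run E
t=25: L0/L1/L2 = -/ECH/- → run E
t=26: L0/L1/L2 = -/CH/E → run C
t=27: L0/L1/L2 = -/H/E → run H
t=28: L0/L1/L2 = -/-/E → run E
t=29: (idle)
t=30: (idle)
t=31: (idle)
t=32: (idle)
t=33: (idle)
t=34: (idle)
t=35: (idle)
t=36: (idle)
t=37: (idle)
t=38: (idle)
t=39: (idle)
t=40: (idle)
t=41: (idle)

context switches = 14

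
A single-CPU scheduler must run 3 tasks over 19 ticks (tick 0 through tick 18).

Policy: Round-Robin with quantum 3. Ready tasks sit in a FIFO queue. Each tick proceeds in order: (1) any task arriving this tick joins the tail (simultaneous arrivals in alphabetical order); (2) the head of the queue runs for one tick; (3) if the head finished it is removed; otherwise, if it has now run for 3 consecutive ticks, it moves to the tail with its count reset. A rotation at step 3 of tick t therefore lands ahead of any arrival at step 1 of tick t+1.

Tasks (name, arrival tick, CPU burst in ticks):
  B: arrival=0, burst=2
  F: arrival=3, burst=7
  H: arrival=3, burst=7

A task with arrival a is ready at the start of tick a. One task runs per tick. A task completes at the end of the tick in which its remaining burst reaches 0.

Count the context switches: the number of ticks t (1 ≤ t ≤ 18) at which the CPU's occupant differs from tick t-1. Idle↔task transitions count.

context switches = 8

t=0: queue=[B] q_used=0 → run B
t=1: queue=[B] q_used=1 → run B
t=2: (idle)
t=3: queue=[F,H] q_used=0 → run F
t=4: queue=[F,H] q_used=1 → run F
t=5: queue=[F,H] q_used=2 → run F
t=6: queue=[H,F] q_used=0 → run H
t=7: queue=[H,F] q_used=1 → run H
t=8: queue=[H,F] q_used=2 → run H
t=9: queue=[F,H] q_used=0 → run F
t=10: queue=[F,H] q_used=1 → run F
t=11: queue=[F,H] q_used=2 → run F
t=12: queue=[H,F] q_used=0 → run H
t=13: queue=[H,F] q_used=1 → run H
t=14: queue=[H,F] q_used=2 → run H
t=15: queue=[F,H] q_used=0 → run F
t=16: queue=[H] q_used=0 → run H
t=17: (idle)
t=18: (idle)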